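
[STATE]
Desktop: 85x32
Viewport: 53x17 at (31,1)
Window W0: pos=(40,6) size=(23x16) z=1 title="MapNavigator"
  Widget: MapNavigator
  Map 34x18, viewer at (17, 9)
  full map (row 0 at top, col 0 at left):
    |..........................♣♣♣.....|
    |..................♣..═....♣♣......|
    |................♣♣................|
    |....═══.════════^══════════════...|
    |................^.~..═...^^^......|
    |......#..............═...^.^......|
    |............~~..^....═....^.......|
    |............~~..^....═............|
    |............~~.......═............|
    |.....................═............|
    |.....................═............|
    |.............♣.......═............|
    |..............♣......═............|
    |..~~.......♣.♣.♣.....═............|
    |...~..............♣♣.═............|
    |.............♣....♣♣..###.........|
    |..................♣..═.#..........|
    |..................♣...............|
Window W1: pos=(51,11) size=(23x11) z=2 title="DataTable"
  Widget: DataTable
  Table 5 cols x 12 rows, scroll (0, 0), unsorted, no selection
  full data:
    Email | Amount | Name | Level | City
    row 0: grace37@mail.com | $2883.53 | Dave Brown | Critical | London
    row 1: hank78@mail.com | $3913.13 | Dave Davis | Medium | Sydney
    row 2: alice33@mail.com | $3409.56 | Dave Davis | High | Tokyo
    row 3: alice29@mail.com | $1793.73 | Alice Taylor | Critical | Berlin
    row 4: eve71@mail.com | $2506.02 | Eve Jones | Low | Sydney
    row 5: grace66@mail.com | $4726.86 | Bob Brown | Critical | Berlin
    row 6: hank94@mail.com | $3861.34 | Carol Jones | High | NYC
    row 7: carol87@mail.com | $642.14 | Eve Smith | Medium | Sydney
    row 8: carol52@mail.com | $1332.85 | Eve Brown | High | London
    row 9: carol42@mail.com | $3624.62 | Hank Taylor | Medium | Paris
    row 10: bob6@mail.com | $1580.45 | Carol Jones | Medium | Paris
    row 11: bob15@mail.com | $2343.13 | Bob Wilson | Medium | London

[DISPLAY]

                                                     
                                                     
                                                     
                                                     
                                                     
         ┏━━━━━━━━━━━━━━━━━━━━━┓                     
         ┃ MapNavigator        ┃                     
         ┠─────────────────────┨                     
         ┃.════════^═══════════┃                     
         ┃.........^.~..═...^^^┃                     
         ┃..........┏━━━━━━━━━━━━━━━━━━━━━┓          
         ┃.....~~..^┃ DataTable           ┃          
         ┃.....~~..^┠─────────────────────┨          
         ┃.....~~...┃Email           │Amou┃          
         ┃..........┃────────────────┼────┃          
         ┃..........┃grace37@mail.com│$288┃          
         ┃......♣...┃hank78@mail.com │$391┃          


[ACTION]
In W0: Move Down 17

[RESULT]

                                                     
                                                     
                                                     
                                                     
                                                     
         ┏━━━━━━━━━━━━━━━━━━━━━┓                     
         ┃ MapNavigator        ┃                     
         ┠─────────────────────┨                     
         ┃......♣.......═......┃                     
         ┃.......♣......═......┃                     
         ┃....♣.♣.♣.┏━━━━━━━━━━━━━━━━━━━━━┓          
         ┃..........┃ DataTable           ┃          
         ┃......♣...┠─────────────────────┨          
         ┃..........┃Email           │Amou┃          
         ┃..........┃────────────────┼────┃          
         ┃          ┃grace37@mail.com│$288┃          
         ┃          ┃hank78@mail.com │$391┃          


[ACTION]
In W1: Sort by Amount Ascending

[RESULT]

                                                     
                                                     
                                                     
                                                     
                                                     
         ┏━━━━━━━━━━━━━━━━━━━━━┓                     
         ┃ MapNavigator        ┃                     
         ┠─────────────────────┨                     
         ┃......♣.......═......┃                     
         ┃.......♣......═......┃                     
         ┃....♣.♣.♣.┏━━━━━━━━━━━━━━━━━━━━━┓          
         ┃..........┃ DataTable           ┃          
         ┃......♣...┠─────────────────────┨          
         ┃..........┃Email           │Amou┃          
         ┃..........┃────────────────┼────┃          
         ┃          ┃carol87@mail.com│$642┃          
         ┃          ┃carol52@mail.com│$133┃          


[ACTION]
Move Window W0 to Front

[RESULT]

                                                     
                                                     
                                                     
                                                     
                                                     
         ┏━━━━━━━━━━━━━━━━━━━━━┓                     
         ┃ MapNavigator        ┃                     
         ┠─────────────────────┨                     
         ┃......♣.......═......┃                     
         ┃.......♣......═......┃                     
         ┃....♣.♣.♣.....═......┃━━━━━━━━━━┓          
         ┃...........♣♣.═......┃          ┃          
         ┃......♣....♣♣..###...┃──────────┨          
         ┃...........♣..═.#....┃     │Amou┃          
         ┃..........@♣.........┃─────┼────┃          
         ┃                     ┃l.com│$642┃          
         ┃                     ┃l.com│$133┃          


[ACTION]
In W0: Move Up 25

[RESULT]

                                                     
                                                     
                                                     
                                                     
                                                     
         ┏━━━━━━━━━━━━━━━━━━━━━┓                     
         ┃ MapNavigator        ┃                     
         ┠─────────────────────┨                     
         ┃                     ┃                     
         ┃                     ┃                     
         ┃                     ┃━━━━━━━━━━┓          
         ┃                     ┃          ┃          
         ┃                     ┃──────────┨          
         ┃                     ┃     │Amou┃          
         ┃..........@........♣♣┃─────┼────┃          
         ┃...........♣..═....♣♣┃l.com│$642┃          
         ┃.........♣♣..........┃l.com│$133┃          


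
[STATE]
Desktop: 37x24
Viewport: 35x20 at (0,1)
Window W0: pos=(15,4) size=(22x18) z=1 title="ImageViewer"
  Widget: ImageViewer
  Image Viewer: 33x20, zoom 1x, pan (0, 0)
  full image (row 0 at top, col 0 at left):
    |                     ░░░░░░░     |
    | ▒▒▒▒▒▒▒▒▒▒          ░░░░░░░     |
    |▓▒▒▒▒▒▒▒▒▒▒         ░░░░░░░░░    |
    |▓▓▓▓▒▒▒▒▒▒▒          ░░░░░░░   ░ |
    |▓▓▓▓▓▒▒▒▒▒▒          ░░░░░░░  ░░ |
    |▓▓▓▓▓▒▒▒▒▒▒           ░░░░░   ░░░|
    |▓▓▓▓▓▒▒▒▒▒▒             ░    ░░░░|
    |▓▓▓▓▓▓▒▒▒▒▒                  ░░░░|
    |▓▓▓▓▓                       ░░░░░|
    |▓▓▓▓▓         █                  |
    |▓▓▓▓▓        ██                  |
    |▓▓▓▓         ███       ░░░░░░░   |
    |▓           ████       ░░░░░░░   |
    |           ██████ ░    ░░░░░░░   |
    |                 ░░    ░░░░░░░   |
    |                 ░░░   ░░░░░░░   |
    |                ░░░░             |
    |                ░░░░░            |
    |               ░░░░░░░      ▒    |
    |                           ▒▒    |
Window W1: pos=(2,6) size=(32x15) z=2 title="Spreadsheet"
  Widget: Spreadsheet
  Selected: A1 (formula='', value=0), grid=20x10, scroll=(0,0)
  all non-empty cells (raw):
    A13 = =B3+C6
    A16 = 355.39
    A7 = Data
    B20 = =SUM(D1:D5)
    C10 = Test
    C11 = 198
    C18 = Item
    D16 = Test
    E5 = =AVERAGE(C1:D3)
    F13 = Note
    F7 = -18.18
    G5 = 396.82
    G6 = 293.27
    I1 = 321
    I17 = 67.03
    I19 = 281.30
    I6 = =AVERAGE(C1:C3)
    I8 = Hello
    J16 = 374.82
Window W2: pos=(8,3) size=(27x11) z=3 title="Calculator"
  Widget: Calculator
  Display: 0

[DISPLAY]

                                   
                                   
        ┏━━━━━━━━━━━━━━━━━━━━━━━━━┓
        ┃ Calculator              ┃
        ┠─────────────────────────┨
  ┏━━━━━┃                        0┃
  ┃ Spre┃┌───┬───┬───┬───┐        ┃
  ┠─────┃│ 7 │ 8 │ 9 │ ÷ │        ┃
  ┃A1:  ┃├───┼───┼───┼───┤        ┃
  ┃     ┃│ 4 │ 5 │ 6 │ × │        ┃
  ┃-----┃├───┼───┼───┼───┤        ┃
  ┃  1  ┃│ 1 │ 2 │ 3 │ - │        ┃
  ┃  2  ┗━━━━━━━━━━━━━━━━━━━━━━━━━┛
  ┃  3        0       0       0  ┃ 
  ┃  4        0       0       0  ┃ 
  ┃  5        0       0       0  ┃ 
  ┃  6        0       0       0  ┃ 
  ┃  7 Data           0       0  ┃ 
  ┃  8        0       0       0  ┃ 
  ┗━━━━━━━━━━━━━━━━━━━━━━━━━━━━━━┛░


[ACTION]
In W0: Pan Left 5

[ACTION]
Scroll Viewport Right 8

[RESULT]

                                   
                                   
      ┏━━━━━━━━━━━━━━━━━━━━━━━━━┓  
      ┃ Calculator              ┃━┓
      ┠─────────────────────────┨ ┃
┏━━━━━┃                        0┃─┨
┃ Spre┃┌───┬───┬───┬───┐        ┃ ┃
┠─────┃│ 7 │ 8 │ 9 │ ÷ │        ┃ ┃
┃A1:  ┃├───┼───┼───┼───┤        ┃ ┃
┃     ┃│ 4 │ 5 │ 6 │ × │        ┃ ┃
┃-----┃├───┼───┼───┼───┤        ┃ ┃
┃  1  ┃│ 1 │ 2 │ 3 │ - │        ┃ ┃
┃  2  ┗━━━━━━━━━━━━━━━━━━━━━━━━━┛ ┃
┃  3        0       0       0  ┃  ┃
┃  4        0       0       0  ┃  ┃
┃  5        0       0       0  ┃  ┃
┃  6        0       0       0  ┃  ┃
┃  7 Data           0       0  ┃  ┃
┃  8        0       0       0  ┃  ┃
┗━━━━━━━━━━━━━━━━━━━━━━━━━━━━━━┛░ ┃


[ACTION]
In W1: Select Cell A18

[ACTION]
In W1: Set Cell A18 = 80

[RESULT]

                                   
                                   
      ┏━━━━━━━━━━━━━━━━━━━━━━━━━┓  
      ┃ Calculator              ┃━┓
      ┠─────────────────────────┨ ┃
┏━━━━━┃                        0┃─┨
┃ Spre┃┌───┬───┬───┬───┐        ┃ ┃
┠─────┃│ 7 │ 8 │ 9 │ ÷ │        ┃ ┃
┃A18: ┃├───┼───┼───┼───┤        ┃ ┃
┃     ┃│ 4 │ 5 │ 6 │ × │        ┃ ┃
┃-----┃├───┼───┼───┼───┤        ┃ ┃
┃  1  ┃│ 1 │ 2 │ 3 │ - │        ┃ ┃
┃  2  ┗━━━━━━━━━━━━━━━━━━━━━━━━━┛ ┃
┃  3        0       0       0  ┃  ┃
┃  4        0       0       0  ┃  ┃
┃  5        0       0       0  ┃  ┃
┃  6        0       0       0  ┃  ┃
┃  7 Data           0       0  ┃  ┃
┃  8        0       0       0  ┃  ┃
┗━━━━━━━━━━━━━━━━━━━━━━━━━━━━━━┛░ ┃


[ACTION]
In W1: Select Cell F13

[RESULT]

                                   
                                   
      ┏━━━━━━━━━━━━━━━━━━━━━━━━━┓  
      ┃ Calculator              ┃━┓
      ┠─────────────────────────┨ ┃
┏━━━━━┃                        0┃─┨
┃ Spre┃┌───┬───┬───┬───┐        ┃ ┃
┠─────┃│ 7 │ 8 │ 9 │ ÷ │        ┃ ┃
┃F13: ┃├───┼───┼───┼───┤        ┃ ┃
┃     ┃│ 4 │ 5 │ 6 │ × │        ┃ ┃
┃-----┃├───┼───┼───┼───┤        ┃ ┃
┃  1  ┃│ 1 │ 2 │ 3 │ - │        ┃ ┃
┃  2  ┗━━━━━━━━━━━━━━━━━━━━━━━━━┛ ┃
┃  3        0       0       0  ┃  ┃
┃  4        0       0       0  ┃  ┃
┃  5        0       0       0  ┃  ┃
┃  6        0       0       0  ┃  ┃
┃  7 Data           0       0  ┃  ┃
┃  8        0       0       0  ┃  ┃
┗━━━━━━━━━━━━━━━━━━━━━━━━━━━━━━┛░ ┃


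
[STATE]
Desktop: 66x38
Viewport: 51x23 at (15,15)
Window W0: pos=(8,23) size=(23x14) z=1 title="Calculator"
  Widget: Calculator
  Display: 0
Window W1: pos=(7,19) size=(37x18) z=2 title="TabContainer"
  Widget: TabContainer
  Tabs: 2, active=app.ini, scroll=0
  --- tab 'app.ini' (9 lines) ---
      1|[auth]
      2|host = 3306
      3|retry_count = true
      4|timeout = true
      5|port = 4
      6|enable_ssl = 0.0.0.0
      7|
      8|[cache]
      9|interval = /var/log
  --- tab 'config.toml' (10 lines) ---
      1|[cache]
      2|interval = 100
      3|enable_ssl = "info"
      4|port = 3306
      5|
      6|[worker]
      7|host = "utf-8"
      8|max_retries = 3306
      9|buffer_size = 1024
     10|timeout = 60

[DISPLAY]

                                                   
                                                   
                                                   
                                                   
━━━━━━━━━━━━━━━━━━━━━━━━━━━━┓                      
tainer                      ┃                      
────────────────────────────┨                      
i]│ config.toml             ┃                      
────────────────────────────┃                      
                            ┃                      
3306                        ┃                      
ount = true                 ┃                      
 = true                     ┃                      
4                           ┃                      
ssl = 0.0.0.0               ┃                      
                            ┃                      
                            ┃                      
l = /var/log                ┃                      
                            ┃                      
                            ┃                      
                            ┃                      
━━━━━━━━━━━━━━━━━━━━━━━━━━━━┛                      
                                                   


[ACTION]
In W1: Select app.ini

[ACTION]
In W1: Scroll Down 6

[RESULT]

                                                   
                                                   
                                                   
                                                   
━━━━━━━━━━━━━━━━━━━━━━━━━━━━┓                      
tainer                      ┃                      
────────────────────────────┨                      
i]│ config.toml             ┃                      
────────────────────────────┃                      
                            ┃                      
                            ┃                      
l = /var/log                ┃                      
                            ┃                      
                            ┃                      
                            ┃                      
                            ┃                      
                            ┃                      
                            ┃                      
                            ┃                      
                            ┃                      
                            ┃                      
━━━━━━━━━━━━━━━━━━━━━━━━━━━━┛                      
                                                   


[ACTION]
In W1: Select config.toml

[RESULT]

                                                   
                                                   
                                                   
                                                   
━━━━━━━━━━━━━━━━━━━━━━━━━━━━┓                      
tainer                      ┃                      
────────────────────────────┨                      
i │[config.toml]            ┃                      
────────────────────────────┃                      
                            ┃                      
l = 100                     ┃                      
ssl = "info"                ┃                      
3306                        ┃                      
                            ┃                      
]                           ┃                      
"utf-8"                     ┃                      
ries = 3306                 ┃                      
size = 1024                 ┃                      
 = 60                       ┃                      
                            ┃                      
                            ┃                      
━━━━━━━━━━━━━━━━━━━━━━━━━━━━┛                      
                                                   


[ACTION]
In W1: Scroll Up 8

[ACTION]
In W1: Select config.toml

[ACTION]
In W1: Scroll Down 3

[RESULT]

                                                   
                                                   
                                                   
                                                   
━━━━━━━━━━━━━━━━━━━━━━━━━━━━┓                      
tainer                      ┃                      
────────────────────────────┨                      
i │[config.toml]            ┃                      
────────────────────────────┃                      
3306                        ┃                      
                            ┃                      
]                           ┃                      
"utf-8"                     ┃                      
ries = 3306                 ┃                      
size = 1024                 ┃                      
 = 60                       ┃                      
                            ┃                      
                            ┃                      
                            ┃                      
                            ┃                      
                            ┃                      
━━━━━━━━━━━━━━━━━━━━━━━━━━━━┛                      
                                                   


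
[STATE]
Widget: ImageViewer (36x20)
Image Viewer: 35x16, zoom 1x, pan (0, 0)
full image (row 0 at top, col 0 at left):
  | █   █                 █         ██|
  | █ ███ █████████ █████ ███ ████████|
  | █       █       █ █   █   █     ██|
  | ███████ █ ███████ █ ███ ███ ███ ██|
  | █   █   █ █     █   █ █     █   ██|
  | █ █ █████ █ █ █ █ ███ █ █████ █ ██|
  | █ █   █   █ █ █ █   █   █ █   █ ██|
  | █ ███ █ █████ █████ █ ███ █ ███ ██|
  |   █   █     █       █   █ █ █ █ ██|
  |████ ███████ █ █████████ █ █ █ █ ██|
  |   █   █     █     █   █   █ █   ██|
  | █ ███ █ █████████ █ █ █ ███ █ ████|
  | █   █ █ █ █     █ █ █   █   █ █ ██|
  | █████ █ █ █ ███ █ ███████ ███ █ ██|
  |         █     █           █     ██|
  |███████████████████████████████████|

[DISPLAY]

 █   █                 █         ██ 
 █ ███ █████████ █████ ███ ████████ 
 █       █       █ █   █   █     ██ 
 ███████ █ ███████ █ ███ ███ ███ ██ 
 █   █   █ █     █   █ █     █   ██ 
 █ █ █████ █ █ █ █ ███ █ █████ █ ██ 
 █ █   █   █ █ █ █   █   █ █   █ ██ 
 █ ███ █ █████ █████ █ ███ █ ███ ██ 
   █   █     █       █   █ █ █ █ ██ 
████ ███████ █ █████████ █ █ █ █ ██ 
   █   █     █     █   █   █ █   ██ 
 █ ███ █ █████████ █ █ █ ███ █ ████ 
 █   █ █ █ █     █ █ █   █   █ █ ██ 
 █████ █ █ █ ███ █ ███████ ███ █ ██ 
         █     █           █     ██ 
███████████████████████████████████ 
                                    
                                    
                                    
                                    


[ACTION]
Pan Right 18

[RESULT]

     █         ██                   
████ ███ ████████                   
 █   █   █     ██                   
 █ ███ ███ ███ ██                   
   █ █     █   ██                   
 ███ █ █████ █ ██                   
   █   █ █   █ ██                   
██ █ ███ █ ███ ██                   
   █   █ █ █ █ ██                   
██████ █ █ █ █ ██                   
 █   █   █ █   ██                   
 █ █ █ ███ █ ████                   
 █ █   █   █ █ ██                   
 ███████ ███ █ ██                   
         █     ██                   
█████████████████                   
                                    
                                    
                                    
                                    


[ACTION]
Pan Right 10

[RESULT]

     ██                             
███████                             
     ██                             
 ███ ██                             
 █   ██                             
██ █ ██                             
   █ ██                             
 ███ ██                             
 █ █ ██                             
 █ █ ██                             
 █   ██                             
 █ ████                             
 █ █ ██                             
██ █ ██                             
     ██                             
███████                             
                                    
                                    
                                    
                                    


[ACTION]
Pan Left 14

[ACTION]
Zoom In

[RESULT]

                                ██  
                                ██  
██████████████████  ██████████  ████
██████████████████  ██████████  ████
    ██              ██  ██      ██  
    ██              ██  ██      ██  
██  ██  ██████████████  ██  ██████  
██  ██  ██████████████  ██  ██████  
    ██  ██          ██      ██  ██  
    ██  ██          ██      ██  ██  
██████  ██  ██  ██  ██  ██████  ██  
██████  ██  ██  ██  ██  ██████  ██  
██      ██  ██  ██  ██      ██      
██      ██  ██  ██  ██      ██      
██  ██████████  ██████████  ██  ████
██  ██████████  ██████████  ██  ████
██          ██              ██      
██          ██              ██      
██████████  ██  ██████████████████  
██████████  ██  ██████████████████  


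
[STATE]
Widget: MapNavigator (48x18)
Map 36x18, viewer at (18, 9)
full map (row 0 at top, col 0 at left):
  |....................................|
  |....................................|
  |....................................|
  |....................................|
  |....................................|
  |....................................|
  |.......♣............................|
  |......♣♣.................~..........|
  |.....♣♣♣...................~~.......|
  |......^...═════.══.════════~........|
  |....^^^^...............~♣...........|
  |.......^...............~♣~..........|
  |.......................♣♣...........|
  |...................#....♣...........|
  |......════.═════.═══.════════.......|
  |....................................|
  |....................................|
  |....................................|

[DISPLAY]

      ....................................      
      ....................................      
      ....................................      
      ....................................      
      ....................................      
      ....................................      
      .......♣............................      
      ......♣♣.................~..........      
      .....♣♣♣...................~~.......      
      ......^...═════.══@════════~........      
      ....^^^^...............~♣...........      
      .......^...............~♣~..........      
      .......................♣♣...........      
      ...................#....♣...........      
      ......════.═════.═══.════════.......      
      ....................................      
      ....................................      
      ....................................      


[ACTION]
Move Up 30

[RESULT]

                                                
                                                
                                                
                                                
                                                
                                                
                                                
                                                
                                                
      ..................@.................      
      ....................................      
      ....................................      
      ....................................      
      ....................................      
      ....................................      
      .......♣............................      
      ......♣♣.................~..........      
      .....♣♣♣...................~~.......      


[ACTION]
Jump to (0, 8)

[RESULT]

                                                
                        ........................
                        ........................
                        ........................
                        ........................
                        ........................
                        ........................
                        .......♣................
                        ......♣♣................
                        @....♣♣♣................
                        ......^...═════.══.═════
                        ....^^^^...............~
                        .......^...............~
                        .......................♣
                        ...................#....
                        ......════.═════.═══.═══
                        ........................
                        ........................


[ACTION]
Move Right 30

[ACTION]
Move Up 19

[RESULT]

                                                
                                                
                                                
                                                
                                                
                                                
                                                
                                                
                                                
........................@.....                  
..............................                  
..............................                  
..............................                  
..............................                  
..............................                  
.♣............................                  
♣♣.................~..........                  
♣♣...................~~.......                  


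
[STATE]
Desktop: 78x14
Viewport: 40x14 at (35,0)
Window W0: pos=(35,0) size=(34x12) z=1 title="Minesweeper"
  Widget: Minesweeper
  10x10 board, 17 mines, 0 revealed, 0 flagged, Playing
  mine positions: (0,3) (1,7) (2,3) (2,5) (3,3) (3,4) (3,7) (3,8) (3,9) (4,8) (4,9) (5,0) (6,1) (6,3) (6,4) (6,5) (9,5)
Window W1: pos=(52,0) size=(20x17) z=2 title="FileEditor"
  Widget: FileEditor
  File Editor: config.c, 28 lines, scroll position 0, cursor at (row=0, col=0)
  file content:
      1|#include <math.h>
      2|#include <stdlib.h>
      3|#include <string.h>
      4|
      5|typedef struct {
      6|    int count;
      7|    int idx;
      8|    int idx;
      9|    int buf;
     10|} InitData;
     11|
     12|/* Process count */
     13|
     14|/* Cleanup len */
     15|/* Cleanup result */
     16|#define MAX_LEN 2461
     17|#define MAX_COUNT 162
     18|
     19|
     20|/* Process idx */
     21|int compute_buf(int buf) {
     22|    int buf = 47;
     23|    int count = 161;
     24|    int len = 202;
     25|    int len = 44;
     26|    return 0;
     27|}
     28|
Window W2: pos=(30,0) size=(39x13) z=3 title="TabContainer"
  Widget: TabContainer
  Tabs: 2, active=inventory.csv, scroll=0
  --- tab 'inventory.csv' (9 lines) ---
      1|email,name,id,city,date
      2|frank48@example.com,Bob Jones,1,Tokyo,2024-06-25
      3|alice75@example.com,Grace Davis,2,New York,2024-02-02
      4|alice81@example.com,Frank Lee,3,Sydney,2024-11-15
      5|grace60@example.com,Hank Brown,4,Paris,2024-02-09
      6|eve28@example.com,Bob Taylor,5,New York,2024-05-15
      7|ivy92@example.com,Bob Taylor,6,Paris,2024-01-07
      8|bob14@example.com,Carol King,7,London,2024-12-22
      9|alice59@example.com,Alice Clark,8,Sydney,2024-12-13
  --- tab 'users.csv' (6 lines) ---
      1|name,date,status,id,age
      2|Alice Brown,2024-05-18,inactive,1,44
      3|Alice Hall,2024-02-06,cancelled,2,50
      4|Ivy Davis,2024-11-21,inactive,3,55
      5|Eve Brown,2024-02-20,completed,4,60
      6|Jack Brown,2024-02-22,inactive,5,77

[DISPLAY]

━━━━━━━━━━━━━━━━━━━━━━━━━━━━━━━━━┓━━┓   
Container                        ┃  ┃   
─────────────────────────────────┨──┨   
entory.csv]│ users.csv           ┃>▲┃   
─────────────────────────────────┃.█┃   
l,name,id,city,date              ┃.░┃   
k48@example.com,Bob Jones,1,Tokyo┃ ░┃   
e75@example.com,Grace Davis,2,New┃ ░┃   
e81@example.com,Frank Lee,3,Sydne┃ ░┃   
e60@example.com,Hank Brown,4,Pari┃ ░┃   
8@example.com,Bob Taylor,5,New Yo┃ ░┃   
2@example.com,Bob Taylor,6,Paris,┃ ░┃   
━━━━━━━━━━━━━━━━━━━━━━━━━━━━━━━━━┛ ░┃   
                 ┃                 ░┃   


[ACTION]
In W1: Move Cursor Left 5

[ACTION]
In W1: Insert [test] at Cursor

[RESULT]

━━━━━━━━━━━━━━━━━━━━━━━━━━━━━━━━━┓━━┓   
Container                        ┃  ┃   
─────────────────────────────────┨──┨   
entory.csv]│ users.csv           ┃t▲┃   
─────────────────────────────────┃.█┃   
l,name,id,city,date              ┃.░┃   
k48@example.com,Bob Jones,1,Tokyo┃ ░┃   
e75@example.com,Grace Davis,2,New┃ ░┃   
e81@example.com,Frank Lee,3,Sydne┃ ░┃   
e60@example.com,Hank Brown,4,Pari┃ ░┃   
8@example.com,Bob Taylor,5,New Yo┃ ░┃   
2@example.com,Bob Taylor,6,Paris,┃ ░┃   
━━━━━━━━━━━━━━━━━━━━━━━━━━━━━━━━━┛ ░┃   
                 ┃                 ░┃   


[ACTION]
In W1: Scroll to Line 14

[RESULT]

━━━━━━━━━━━━━━━━━━━━━━━━━━━━━━━━━┓━━┓   
Container                        ┃  ┃   
─────────────────────────────────┨──┨   
entory.csv]│ users.csv           ┃/▲┃   
─────────────────────────────────┃t░┃   
l,name,id,city,date              ┃2░┃   
k48@example.com,Bob Jones,1,Tokyo┃T░┃   
e75@example.com,Grace Davis,2,New┃ ░┃   
e81@example.com,Frank Lee,3,Sydne┃ ░┃   
e60@example.com,Hank Brown,4,Pari┃/░┃   
8@example.com,Bob Taylor,5,New Yo┃i░┃   
2@example.com,Bob Taylor,6,Paris,┃;░┃   
━━━━━━━━━━━━━━━━━━━━━━━━━━━━━━━━━┛1░┃   
                 ┃    int len = 202█┃   


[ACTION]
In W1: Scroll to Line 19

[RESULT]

━━━━━━━━━━━━━━━━━━━━━━━━━━━━━━━━━┓━━┓   
Container                        ┃  ┃   
─────────────────────────────────┨──┨   
entory.csv]│ users.csv           ┃2▲┃   
─────────────────────────────────┃T░┃   
l,name,id,city,date              ┃ ░┃   
k48@example.com,Bob Jones,1,Tokyo┃ ░┃   
e75@example.com,Grace Davis,2,New┃/░┃   
e81@example.com,Frank Lee,3,Sydne┃i░┃   
e60@example.com,Hank Brown,4,Pari┃;░┃   
8@example.com,Bob Taylor,5,New Yo┃1░┃   
2@example.com,Bob Taylor,6,Paris,┃2░┃   
━━━━━━━━━━━━━━━━━━━━━━━━━━━━━━━━━┛;░┃   
                 ┃    return 0;    ░┃   


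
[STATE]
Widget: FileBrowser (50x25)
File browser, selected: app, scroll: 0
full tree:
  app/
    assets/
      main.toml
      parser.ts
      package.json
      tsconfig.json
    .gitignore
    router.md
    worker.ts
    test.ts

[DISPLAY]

> [-] app/                                        
    [+] assets/                                   
    .gitignore                                    
    router.md                                     
    worker.ts                                     
    test.ts                                       
                                                  
                                                  
                                                  
                                                  
                                                  
                                                  
                                                  
                                                  
                                                  
                                                  
                                                  
                                                  
                                                  
                                                  
                                                  
                                                  
                                                  
                                                  
                                                  


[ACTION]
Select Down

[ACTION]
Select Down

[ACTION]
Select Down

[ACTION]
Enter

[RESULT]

  [-] app/                                        
    [+] assets/                                   
    .gitignore                                    
  > router.md                                     
    worker.ts                                     
    test.ts                                       
                                                  
                                                  
                                                  
                                                  
                                                  
                                                  
                                                  
                                                  
                                                  
                                                  
                                                  
                                                  
                                                  
                                                  
                                                  
                                                  
                                                  
                                                  
                                                  
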